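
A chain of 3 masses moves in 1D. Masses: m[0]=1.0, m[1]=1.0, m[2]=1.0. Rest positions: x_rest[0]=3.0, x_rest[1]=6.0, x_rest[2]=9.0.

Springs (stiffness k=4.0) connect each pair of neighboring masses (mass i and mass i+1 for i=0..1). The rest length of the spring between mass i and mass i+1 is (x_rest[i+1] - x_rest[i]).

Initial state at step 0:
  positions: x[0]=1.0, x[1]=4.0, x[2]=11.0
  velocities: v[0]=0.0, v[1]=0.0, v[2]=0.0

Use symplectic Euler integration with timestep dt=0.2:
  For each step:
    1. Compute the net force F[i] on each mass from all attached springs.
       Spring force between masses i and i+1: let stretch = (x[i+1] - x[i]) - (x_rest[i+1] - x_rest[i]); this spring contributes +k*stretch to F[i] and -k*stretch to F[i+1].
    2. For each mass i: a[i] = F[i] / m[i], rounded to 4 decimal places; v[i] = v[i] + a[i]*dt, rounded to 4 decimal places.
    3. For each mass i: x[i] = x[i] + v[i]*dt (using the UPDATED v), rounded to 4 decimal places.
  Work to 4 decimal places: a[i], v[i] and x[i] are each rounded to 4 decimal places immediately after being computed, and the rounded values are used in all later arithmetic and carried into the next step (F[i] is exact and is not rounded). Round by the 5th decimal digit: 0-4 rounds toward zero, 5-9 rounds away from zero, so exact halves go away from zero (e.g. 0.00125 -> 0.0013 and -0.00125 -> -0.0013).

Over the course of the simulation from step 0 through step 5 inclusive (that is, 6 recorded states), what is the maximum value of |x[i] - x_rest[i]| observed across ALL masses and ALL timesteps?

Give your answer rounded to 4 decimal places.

Step 0: x=[1.0000 4.0000 11.0000] v=[0.0000 0.0000 0.0000]
Step 1: x=[1.0000 4.6400 10.3600] v=[0.0000 3.2000 -3.2000]
Step 2: x=[1.1024 5.6128 9.2848] v=[0.5120 4.8640 -5.3760]
Step 3: x=[1.4465 6.4515 8.1021] v=[1.7203 4.1933 -5.9136]
Step 4: x=[2.1114 6.7535 7.1353] v=[3.3243 1.5098 -4.8341]
Step 5: x=[3.0390 6.3738 6.5874] v=[4.6380 -1.8984 -2.7395]
Max displacement = 2.4126

Answer: 2.4126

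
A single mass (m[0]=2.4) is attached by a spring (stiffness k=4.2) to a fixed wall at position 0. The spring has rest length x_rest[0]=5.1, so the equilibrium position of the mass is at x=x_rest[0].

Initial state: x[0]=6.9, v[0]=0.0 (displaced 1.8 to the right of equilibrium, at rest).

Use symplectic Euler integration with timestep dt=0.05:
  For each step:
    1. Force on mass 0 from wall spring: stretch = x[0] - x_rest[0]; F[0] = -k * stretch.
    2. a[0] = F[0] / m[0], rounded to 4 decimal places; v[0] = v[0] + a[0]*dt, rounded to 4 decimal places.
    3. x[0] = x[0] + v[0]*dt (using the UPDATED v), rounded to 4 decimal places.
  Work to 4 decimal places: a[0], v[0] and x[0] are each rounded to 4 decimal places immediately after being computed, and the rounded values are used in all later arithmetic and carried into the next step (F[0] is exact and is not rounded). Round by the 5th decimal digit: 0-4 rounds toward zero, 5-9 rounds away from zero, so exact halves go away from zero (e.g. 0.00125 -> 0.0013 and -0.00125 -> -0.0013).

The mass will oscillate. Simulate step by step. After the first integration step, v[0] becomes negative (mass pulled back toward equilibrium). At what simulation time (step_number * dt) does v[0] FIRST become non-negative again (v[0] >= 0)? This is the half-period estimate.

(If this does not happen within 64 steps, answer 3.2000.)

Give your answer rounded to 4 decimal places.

Answer: 2.4000

Derivation:
Step 0: x=[6.9000] v=[0.0000]
Step 1: x=[6.8921] v=[-0.1575]
Step 2: x=[6.8764] v=[-0.3143]
Step 3: x=[6.8529] v=[-0.4697]
Step 4: x=[6.8217] v=[-0.6231]
Step 5: x=[6.7830] v=[-0.7738]
Step 6: x=[6.7369] v=[-0.9211]
Step 7: x=[6.6837] v=[-1.0643]
Step 8: x=[6.6236] v=[-1.2029]
Step 9: x=[6.5568] v=[-1.3362]
Step 10: x=[6.4836] v=[-1.4637]
Step 11: x=[6.4044] v=[-1.5848]
Step 12: x=[6.3195] v=[-1.6989]
Step 13: x=[6.2292] v=[-1.8056]
Step 14: x=[6.1340] v=[-1.9044]
Step 15: x=[6.0343] v=[-1.9949]
Step 16: x=[5.9305] v=[-2.0767]
Step 17: x=[5.8230] v=[-2.1494]
Step 18: x=[5.7124] v=[-2.2127]
Step 19: x=[5.5991] v=[-2.2663]
Step 20: x=[5.4836] v=[-2.3100]
Step 21: x=[5.3664] v=[-2.3436]
Step 22: x=[5.2481] v=[-2.3669]
Step 23: x=[5.1291] v=[-2.3799]
Step 24: x=[5.0100] v=[-2.3824]
Step 25: x=[4.8913] v=[-2.3745]
Step 26: x=[4.7735] v=[-2.3562]
Step 27: x=[4.6571] v=[-2.3276]
Step 28: x=[4.5427] v=[-2.2888]
Step 29: x=[4.4307] v=[-2.2400]
Step 30: x=[4.3216] v=[-2.1814]
Step 31: x=[4.2159] v=[-2.1133]
Step 32: x=[4.1141] v=[-2.0359]
Step 33: x=[4.0166] v=[-1.9496]
Step 34: x=[3.9239] v=[-1.8548]
Step 35: x=[3.8363] v=[-1.7519]
Step 36: x=[3.7542] v=[-1.6413]
Step 37: x=[3.6780] v=[-1.5235]
Step 38: x=[3.6080] v=[-1.3991]
Step 39: x=[3.5446] v=[-1.2686]
Step 40: x=[3.4880] v=[-1.1325]
Step 41: x=[3.4384] v=[-0.9915]
Step 42: x=[3.3961] v=[-0.8461]
Step 43: x=[3.3613] v=[-0.6970]
Step 44: x=[3.3341] v=[-0.5449]
Step 45: x=[3.3146] v=[-0.3904]
Step 46: x=[3.3029] v=[-0.2342]
Step 47: x=[3.2991] v=[-0.0770]
Step 48: x=[3.3031] v=[0.0806]
First v>=0 after going negative at step 48, time=2.4000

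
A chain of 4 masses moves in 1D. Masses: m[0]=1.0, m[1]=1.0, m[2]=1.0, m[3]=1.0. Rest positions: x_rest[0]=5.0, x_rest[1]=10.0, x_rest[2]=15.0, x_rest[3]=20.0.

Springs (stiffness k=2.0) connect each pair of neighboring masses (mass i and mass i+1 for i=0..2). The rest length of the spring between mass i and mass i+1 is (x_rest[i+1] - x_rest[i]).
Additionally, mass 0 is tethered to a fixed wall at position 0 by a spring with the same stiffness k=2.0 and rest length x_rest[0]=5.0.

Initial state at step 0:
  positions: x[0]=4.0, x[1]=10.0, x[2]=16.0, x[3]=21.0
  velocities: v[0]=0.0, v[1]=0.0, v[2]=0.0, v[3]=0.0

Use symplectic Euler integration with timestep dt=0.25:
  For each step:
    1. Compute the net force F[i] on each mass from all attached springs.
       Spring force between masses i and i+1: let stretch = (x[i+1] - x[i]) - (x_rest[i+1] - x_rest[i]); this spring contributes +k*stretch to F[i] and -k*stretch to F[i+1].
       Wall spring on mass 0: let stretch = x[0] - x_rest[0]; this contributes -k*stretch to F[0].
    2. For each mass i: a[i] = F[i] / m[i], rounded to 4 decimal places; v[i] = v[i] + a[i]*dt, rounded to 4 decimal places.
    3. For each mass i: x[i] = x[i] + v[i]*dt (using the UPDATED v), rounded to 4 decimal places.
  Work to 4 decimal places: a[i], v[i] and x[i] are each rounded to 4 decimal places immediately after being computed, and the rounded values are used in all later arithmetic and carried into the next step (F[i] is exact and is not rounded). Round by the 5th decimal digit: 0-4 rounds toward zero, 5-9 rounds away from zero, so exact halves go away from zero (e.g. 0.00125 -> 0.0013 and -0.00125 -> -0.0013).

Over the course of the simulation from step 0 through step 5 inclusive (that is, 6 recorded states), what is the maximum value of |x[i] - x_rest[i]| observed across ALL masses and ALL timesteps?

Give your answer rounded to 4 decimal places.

Step 0: x=[4.0000 10.0000 16.0000 21.0000] v=[0.0000 0.0000 0.0000 0.0000]
Step 1: x=[4.2500 10.0000 15.8750 21.0000] v=[1.0000 0.0000 -0.5000 0.0000]
Step 2: x=[4.6875 10.0156 15.6563 20.9844] v=[1.7500 0.0625 -0.8750 -0.0625]
Step 3: x=[5.2051 10.0703 15.3985 20.9278] v=[2.0703 0.2188 -1.0313 -0.2266]
Step 4: x=[5.6802 10.1829 15.1658 20.8050] v=[1.9004 0.4503 -0.9308 -0.4913]
Step 5: x=[6.0081 10.3555 15.0151 20.6023] v=[1.3117 0.6904 -0.6027 -0.8109]
Max displacement = 1.0081

Answer: 1.0081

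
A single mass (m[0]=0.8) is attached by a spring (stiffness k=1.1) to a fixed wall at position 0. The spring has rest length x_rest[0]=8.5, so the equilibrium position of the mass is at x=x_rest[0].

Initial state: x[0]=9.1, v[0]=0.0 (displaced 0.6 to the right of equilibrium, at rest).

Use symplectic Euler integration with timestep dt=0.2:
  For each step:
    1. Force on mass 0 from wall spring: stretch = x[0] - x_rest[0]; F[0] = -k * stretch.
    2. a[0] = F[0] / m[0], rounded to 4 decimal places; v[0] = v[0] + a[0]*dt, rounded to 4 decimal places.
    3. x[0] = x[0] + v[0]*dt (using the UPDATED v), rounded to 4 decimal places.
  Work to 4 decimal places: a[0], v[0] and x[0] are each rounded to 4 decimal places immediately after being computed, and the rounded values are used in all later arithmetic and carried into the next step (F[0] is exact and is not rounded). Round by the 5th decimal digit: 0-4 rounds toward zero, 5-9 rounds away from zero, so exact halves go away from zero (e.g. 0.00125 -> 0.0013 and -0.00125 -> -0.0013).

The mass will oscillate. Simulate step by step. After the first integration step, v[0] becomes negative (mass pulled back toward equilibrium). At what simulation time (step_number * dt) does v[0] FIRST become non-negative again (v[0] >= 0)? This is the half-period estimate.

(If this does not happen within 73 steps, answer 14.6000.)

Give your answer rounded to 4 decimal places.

Answer: 2.8000

Derivation:
Step 0: x=[9.1000] v=[0.0000]
Step 1: x=[9.0670] v=[-0.1650]
Step 2: x=[9.0028] v=[-0.3209]
Step 3: x=[8.9110] v=[-0.4592]
Step 4: x=[8.7966] v=[-0.5722]
Step 5: x=[8.6658] v=[-0.6538]
Step 6: x=[8.5259] v=[-0.6994]
Step 7: x=[8.3846] v=[-0.7065]
Step 8: x=[8.2496] v=[-0.6748]
Step 9: x=[8.1284] v=[-0.6059]
Step 10: x=[8.0277] v=[-0.5037]
Step 11: x=[7.9529] v=[-0.3738]
Step 12: x=[7.9082] v=[-0.2233]
Step 13: x=[7.8961] v=[-0.0606]
Step 14: x=[7.9172] v=[0.1055]
First v>=0 after going negative at step 14, time=2.8000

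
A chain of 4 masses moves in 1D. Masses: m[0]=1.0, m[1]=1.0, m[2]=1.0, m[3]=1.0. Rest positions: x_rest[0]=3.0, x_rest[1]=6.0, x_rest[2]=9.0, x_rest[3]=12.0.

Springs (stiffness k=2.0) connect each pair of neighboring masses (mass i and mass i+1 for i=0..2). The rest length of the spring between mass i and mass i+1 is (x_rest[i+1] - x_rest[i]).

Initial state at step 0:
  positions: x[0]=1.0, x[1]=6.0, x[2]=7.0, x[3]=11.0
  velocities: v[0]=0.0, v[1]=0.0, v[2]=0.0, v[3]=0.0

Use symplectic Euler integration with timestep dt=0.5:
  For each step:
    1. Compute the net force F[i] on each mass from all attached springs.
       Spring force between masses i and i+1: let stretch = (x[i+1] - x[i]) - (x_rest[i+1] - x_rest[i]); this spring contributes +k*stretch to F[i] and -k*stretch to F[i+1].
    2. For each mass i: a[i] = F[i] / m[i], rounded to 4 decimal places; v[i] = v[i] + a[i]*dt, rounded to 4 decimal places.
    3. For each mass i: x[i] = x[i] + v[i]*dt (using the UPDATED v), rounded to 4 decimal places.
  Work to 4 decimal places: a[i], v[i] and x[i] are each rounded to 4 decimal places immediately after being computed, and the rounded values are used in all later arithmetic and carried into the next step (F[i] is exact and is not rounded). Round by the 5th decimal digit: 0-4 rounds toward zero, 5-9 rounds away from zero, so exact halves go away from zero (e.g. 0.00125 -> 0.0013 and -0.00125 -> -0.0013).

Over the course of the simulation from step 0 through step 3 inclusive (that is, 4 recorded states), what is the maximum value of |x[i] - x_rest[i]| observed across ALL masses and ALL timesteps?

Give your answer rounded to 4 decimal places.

Step 0: x=[1.0000 6.0000 7.0000 11.0000] v=[0.0000 0.0000 0.0000 0.0000]
Step 1: x=[2.0000 4.0000 8.5000 10.5000] v=[2.0000 -4.0000 3.0000 -1.0000]
Step 2: x=[2.5000 3.2500 8.7500 10.5000] v=[1.0000 -1.5000 0.5000 0.0000]
Step 3: x=[1.8750 4.8750 7.1250 11.1250] v=[-1.2500 3.2500 -3.2500 1.2500]
Max displacement = 2.7500

Answer: 2.7500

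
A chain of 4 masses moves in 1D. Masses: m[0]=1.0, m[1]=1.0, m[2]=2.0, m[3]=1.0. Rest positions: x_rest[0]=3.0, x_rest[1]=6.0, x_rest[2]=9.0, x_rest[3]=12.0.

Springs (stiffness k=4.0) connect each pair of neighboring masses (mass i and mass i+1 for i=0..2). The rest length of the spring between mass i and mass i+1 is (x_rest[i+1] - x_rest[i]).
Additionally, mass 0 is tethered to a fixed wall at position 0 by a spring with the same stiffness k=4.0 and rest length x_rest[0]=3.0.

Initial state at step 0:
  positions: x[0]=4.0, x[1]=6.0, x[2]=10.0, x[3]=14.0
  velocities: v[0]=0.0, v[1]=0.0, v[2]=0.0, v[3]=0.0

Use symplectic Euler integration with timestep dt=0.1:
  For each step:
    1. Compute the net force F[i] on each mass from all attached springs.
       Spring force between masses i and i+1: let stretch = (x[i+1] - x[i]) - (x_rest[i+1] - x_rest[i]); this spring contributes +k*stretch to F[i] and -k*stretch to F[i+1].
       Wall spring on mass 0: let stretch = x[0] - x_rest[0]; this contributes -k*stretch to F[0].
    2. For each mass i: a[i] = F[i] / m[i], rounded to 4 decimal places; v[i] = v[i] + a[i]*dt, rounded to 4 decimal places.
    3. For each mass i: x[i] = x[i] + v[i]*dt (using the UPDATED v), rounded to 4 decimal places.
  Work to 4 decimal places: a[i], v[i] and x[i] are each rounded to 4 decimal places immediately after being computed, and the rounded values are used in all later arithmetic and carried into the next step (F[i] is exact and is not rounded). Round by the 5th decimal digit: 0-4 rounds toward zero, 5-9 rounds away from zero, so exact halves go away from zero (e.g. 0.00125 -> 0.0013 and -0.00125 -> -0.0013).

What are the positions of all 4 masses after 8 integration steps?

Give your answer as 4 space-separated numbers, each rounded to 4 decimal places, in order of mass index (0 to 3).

Answer: 2.6682 7.3427 10.0933 12.8785

Derivation:
Step 0: x=[4.0000 6.0000 10.0000 14.0000] v=[0.0000 0.0000 0.0000 0.0000]
Step 1: x=[3.9200 6.0800 10.0000 13.9600] v=[-0.8000 0.8000 0.0000 -0.4000]
Step 2: x=[3.7696 6.2304 10.0008 13.8816] v=[-1.5040 1.5040 0.0080 -0.7840]
Step 3: x=[3.5669 6.4332 10.0038 13.7680] v=[-2.0275 2.0278 0.0301 -1.1363]
Step 4: x=[3.3361 6.6642 10.0107 13.6238] v=[-2.3077 2.3095 0.0688 -1.4420]
Step 5: x=[3.1050 6.8959 10.0229 13.4551] v=[-2.3109 2.3169 0.1221 -1.6872]
Step 6: x=[2.9014 7.1010 10.0412 13.2691] v=[-2.0365 2.0513 0.1831 -1.8601]
Step 7: x=[2.7497 7.2558 10.0653 13.0740] v=[-1.5172 1.5475 0.2406 -1.9513]
Step 8: x=[2.6682 7.3427 10.0933 12.8785] v=[-0.8146 0.8689 0.2804 -1.9548]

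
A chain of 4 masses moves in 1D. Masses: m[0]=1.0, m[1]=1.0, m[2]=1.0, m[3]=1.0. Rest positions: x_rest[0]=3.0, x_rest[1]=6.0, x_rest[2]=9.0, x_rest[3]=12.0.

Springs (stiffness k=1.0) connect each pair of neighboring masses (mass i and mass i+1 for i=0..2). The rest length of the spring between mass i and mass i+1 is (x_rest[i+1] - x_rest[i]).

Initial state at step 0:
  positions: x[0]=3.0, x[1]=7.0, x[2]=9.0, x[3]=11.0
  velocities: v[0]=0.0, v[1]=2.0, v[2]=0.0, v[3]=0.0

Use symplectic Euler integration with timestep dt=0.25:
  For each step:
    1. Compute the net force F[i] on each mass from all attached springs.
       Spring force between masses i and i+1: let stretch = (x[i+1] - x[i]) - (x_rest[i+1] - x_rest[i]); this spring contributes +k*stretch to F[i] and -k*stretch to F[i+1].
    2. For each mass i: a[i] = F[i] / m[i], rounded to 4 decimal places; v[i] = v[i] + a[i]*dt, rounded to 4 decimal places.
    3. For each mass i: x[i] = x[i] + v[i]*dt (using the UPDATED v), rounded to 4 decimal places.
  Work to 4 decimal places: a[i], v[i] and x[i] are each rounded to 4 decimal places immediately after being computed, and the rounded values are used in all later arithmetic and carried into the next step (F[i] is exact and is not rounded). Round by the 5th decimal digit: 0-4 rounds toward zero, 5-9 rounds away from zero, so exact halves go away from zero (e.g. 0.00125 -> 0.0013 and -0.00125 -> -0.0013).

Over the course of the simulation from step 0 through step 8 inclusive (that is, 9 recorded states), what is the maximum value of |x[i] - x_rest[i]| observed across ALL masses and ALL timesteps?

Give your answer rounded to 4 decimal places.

Step 0: x=[3.0000 7.0000 9.0000 11.0000] v=[0.0000 2.0000 0.0000 0.0000]
Step 1: x=[3.0625 7.3750 9.0000 11.0625] v=[0.2500 1.5000 0.0000 0.2500]
Step 2: x=[3.2070 7.5820 9.0274 11.1836] v=[0.5781 0.8281 0.1094 0.4844]
Step 3: x=[3.4375 7.6059 9.0992 11.3575] v=[0.9219 0.0957 0.2871 0.6954]
Step 4: x=[3.7410 7.4626 9.2188 11.5777] v=[1.2140 -0.5731 0.4784 0.8808]
Step 5: x=[4.0896 7.1965 9.3761 11.8380] v=[1.3944 -1.0645 0.6291 1.0411]
Step 6: x=[4.4449 6.8724 9.5510 12.1319] v=[1.4211 -1.2963 0.6997 1.1756]
Step 7: x=[4.7644 6.5640 9.7198 12.4520] v=[1.2780 -1.2335 0.6753 1.2804]
Step 8: x=[5.0089 6.3404 9.8622 12.7889] v=[0.9779 -0.8945 0.5694 1.3474]
Max displacement = 2.0089

Answer: 2.0089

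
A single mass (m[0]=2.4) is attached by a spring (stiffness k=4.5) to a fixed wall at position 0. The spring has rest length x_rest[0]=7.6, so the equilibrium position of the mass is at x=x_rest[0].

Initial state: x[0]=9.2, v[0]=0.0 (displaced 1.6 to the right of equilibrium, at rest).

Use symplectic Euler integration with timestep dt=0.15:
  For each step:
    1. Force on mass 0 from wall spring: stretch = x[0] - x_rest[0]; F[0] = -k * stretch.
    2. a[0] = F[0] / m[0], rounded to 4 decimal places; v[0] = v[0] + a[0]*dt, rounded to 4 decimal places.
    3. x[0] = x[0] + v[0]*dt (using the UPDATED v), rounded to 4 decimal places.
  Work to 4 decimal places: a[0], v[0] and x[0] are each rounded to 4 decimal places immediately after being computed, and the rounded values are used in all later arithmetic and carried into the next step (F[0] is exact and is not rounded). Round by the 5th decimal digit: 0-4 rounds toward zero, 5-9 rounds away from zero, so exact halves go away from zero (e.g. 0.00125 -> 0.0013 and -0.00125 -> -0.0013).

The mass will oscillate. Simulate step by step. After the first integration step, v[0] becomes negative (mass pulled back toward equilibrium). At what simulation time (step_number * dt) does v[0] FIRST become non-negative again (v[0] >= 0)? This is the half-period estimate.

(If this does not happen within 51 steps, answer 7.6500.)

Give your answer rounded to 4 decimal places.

Step 0: x=[9.2000] v=[0.0000]
Step 1: x=[9.1325] v=[-0.4500]
Step 2: x=[9.0004] v=[-0.8810]
Step 3: x=[8.8092] v=[-1.2749]
Step 4: x=[8.5670] v=[-1.6150]
Step 5: x=[8.2840] v=[-1.8870]
Step 6: x=[7.9721] v=[-2.0794]
Step 7: x=[7.6445] v=[-2.1841]
Step 8: x=[7.3150] v=[-2.1966]
Step 9: x=[6.9975] v=[-2.1164]
Step 10: x=[6.7055] v=[-1.9469]
Step 11: x=[6.4512] v=[-1.6953]
Step 12: x=[6.2454] v=[-1.3722]
Step 13: x=[6.0967] v=[-0.9912]
Step 14: x=[6.0114] v=[-0.5684]
Step 15: x=[5.9932] v=[-0.1216]
Step 16: x=[6.0427] v=[0.3303]
First v>=0 after going negative at step 16, time=2.4000

Answer: 2.4000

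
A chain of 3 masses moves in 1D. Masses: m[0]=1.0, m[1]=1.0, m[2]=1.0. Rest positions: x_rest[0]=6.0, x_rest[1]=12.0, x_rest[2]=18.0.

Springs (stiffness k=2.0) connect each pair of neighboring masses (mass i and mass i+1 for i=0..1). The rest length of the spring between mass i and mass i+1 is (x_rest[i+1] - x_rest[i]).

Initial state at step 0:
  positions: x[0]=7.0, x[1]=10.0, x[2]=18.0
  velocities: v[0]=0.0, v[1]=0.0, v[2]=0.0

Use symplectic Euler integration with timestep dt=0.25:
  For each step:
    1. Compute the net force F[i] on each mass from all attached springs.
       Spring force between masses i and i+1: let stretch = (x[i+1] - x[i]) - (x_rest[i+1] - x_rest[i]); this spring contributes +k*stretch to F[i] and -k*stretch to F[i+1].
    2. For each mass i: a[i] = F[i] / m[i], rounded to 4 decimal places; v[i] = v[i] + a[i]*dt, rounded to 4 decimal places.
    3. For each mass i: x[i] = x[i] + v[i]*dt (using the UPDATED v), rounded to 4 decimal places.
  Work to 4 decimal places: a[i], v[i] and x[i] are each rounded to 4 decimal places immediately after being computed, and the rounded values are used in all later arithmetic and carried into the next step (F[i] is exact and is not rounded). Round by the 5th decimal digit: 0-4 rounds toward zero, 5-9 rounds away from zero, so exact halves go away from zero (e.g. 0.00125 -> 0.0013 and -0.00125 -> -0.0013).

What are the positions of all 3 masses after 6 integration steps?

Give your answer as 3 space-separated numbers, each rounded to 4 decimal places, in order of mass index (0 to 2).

Step 0: x=[7.0000 10.0000 18.0000] v=[0.0000 0.0000 0.0000]
Step 1: x=[6.6250 10.6250 17.7500] v=[-1.5000 2.5000 -1.0000]
Step 2: x=[6.0000 11.6406 17.3594] v=[-2.5000 4.0625 -1.5625]
Step 3: x=[5.3301 12.6660 17.0039] v=[-2.6797 4.1016 -1.4219]
Step 4: x=[4.8272 13.3167 16.8562] v=[-2.0118 2.6026 -0.5909]
Step 5: x=[4.6354 13.3486 17.0161] v=[-0.7671 0.1276 0.6394]
Step 6: x=[4.7828 12.7498 17.4675] v=[0.5895 -2.3953 1.8057]

Answer: 4.7828 12.7498 17.4675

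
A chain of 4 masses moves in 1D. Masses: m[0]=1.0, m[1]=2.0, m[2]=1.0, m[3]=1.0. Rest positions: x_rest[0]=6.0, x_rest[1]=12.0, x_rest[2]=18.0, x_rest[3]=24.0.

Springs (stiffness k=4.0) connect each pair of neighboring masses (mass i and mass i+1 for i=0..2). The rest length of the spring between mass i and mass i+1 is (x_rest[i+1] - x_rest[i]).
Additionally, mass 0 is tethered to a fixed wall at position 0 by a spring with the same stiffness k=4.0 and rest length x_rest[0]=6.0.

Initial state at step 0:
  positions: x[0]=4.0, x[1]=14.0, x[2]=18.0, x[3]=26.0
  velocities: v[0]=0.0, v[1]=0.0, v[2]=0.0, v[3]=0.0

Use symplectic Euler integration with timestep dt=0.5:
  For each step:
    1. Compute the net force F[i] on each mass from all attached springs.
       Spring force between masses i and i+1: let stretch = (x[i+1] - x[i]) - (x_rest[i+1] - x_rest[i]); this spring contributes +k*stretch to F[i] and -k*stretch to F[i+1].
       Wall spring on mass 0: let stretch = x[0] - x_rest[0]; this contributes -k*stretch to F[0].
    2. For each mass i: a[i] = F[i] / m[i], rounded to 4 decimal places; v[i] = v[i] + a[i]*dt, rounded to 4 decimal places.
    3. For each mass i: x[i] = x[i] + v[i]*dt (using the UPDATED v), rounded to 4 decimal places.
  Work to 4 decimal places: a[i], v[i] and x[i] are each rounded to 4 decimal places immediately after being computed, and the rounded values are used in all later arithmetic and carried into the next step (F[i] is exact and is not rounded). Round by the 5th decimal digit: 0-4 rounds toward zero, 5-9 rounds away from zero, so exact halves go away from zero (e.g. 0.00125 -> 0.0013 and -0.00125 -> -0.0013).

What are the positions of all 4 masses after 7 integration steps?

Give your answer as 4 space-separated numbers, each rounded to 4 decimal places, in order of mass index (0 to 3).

Answer: 4.5000 10.5000 21.5000 20.5000

Derivation:
Step 0: x=[4.0000 14.0000 18.0000 26.0000] v=[0.0000 0.0000 0.0000 0.0000]
Step 1: x=[10.0000 11.0000 22.0000 24.0000] v=[12.0000 -6.0000 8.0000 -4.0000]
Step 2: x=[7.0000 13.0000 17.0000 26.0000] v=[-6.0000 4.0000 -10.0000 4.0000]
Step 3: x=[3.0000 14.0000 17.0000 25.0000] v=[-8.0000 2.0000 0.0000 -2.0000]
Step 4: x=[7.0000 11.0000 22.0000 22.0000] v=[8.0000 -6.0000 10.0000 -6.0000]
Step 5: x=[8.0000 11.5000 16.0000 25.0000] v=[2.0000 1.0000 -12.0000 6.0000]
Step 6: x=[4.5000 12.5000 14.5000 25.0000] v=[-7.0000 2.0000 -3.0000 0.0000]
Step 7: x=[4.5000 10.5000 21.5000 20.5000] v=[0.0000 -4.0000 14.0000 -9.0000]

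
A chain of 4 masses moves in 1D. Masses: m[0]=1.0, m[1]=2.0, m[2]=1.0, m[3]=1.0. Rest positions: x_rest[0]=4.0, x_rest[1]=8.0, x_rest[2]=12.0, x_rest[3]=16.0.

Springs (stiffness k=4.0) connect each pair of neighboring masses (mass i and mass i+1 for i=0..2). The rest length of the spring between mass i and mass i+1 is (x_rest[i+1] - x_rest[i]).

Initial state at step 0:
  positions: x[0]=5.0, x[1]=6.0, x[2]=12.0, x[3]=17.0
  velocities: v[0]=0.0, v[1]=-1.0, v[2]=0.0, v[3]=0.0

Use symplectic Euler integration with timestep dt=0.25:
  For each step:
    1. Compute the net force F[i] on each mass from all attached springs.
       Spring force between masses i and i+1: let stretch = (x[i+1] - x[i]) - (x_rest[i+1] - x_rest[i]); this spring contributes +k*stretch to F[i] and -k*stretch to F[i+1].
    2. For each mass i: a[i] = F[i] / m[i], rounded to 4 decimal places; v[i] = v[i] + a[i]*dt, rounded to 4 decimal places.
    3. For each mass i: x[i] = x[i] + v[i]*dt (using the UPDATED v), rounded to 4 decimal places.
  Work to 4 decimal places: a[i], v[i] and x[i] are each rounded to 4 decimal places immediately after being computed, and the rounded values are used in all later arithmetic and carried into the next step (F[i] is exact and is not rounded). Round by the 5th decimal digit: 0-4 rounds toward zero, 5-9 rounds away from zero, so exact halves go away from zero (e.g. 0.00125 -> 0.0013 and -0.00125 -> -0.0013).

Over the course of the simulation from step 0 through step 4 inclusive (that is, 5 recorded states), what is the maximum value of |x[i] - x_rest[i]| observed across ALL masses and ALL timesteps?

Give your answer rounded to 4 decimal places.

Step 0: x=[5.0000 6.0000 12.0000 17.0000] v=[0.0000 -1.0000 0.0000 0.0000]
Step 1: x=[4.2500 6.3750 11.7500 16.7500] v=[-3.0000 1.5000 -1.0000 -1.0000]
Step 2: x=[3.0313 7.1563 11.4063 16.2500] v=[-4.8750 3.1250 -1.3750 -2.0000]
Step 3: x=[1.8438 7.9532 11.2110 15.5391] v=[-4.7500 3.1875 -0.7813 -2.8437]
Step 4: x=[1.1837 8.3936 11.2833 14.7462] v=[-2.6406 1.7617 0.2890 -3.1718]
Max displacement = 2.8163

Answer: 2.8163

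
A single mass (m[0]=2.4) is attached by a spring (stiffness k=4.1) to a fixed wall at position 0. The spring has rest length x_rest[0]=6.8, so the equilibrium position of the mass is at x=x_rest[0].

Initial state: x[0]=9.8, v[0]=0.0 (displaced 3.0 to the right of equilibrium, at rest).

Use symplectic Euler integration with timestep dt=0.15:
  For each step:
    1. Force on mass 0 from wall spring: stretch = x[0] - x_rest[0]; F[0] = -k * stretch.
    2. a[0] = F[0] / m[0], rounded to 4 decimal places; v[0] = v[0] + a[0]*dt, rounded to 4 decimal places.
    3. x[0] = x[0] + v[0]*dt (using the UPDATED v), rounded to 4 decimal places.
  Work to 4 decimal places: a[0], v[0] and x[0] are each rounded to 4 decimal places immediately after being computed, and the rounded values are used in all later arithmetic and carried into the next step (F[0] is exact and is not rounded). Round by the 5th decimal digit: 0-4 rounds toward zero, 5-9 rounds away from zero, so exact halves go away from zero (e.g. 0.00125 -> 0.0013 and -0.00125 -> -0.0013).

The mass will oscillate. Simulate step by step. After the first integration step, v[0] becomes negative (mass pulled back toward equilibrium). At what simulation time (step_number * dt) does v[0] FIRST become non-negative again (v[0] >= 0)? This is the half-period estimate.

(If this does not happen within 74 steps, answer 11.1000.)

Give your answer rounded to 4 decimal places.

Answer: 2.4000

Derivation:
Step 0: x=[9.8000] v=[0.0000]
Step 1: x=[9.6847] v=[-0.7688]
Step 2: x=[9.4585] v=[-1.5080]
Step 3: x=[9.1301] v=[-2.1892]
Step 4: x=[8.7122] v=[-2.7863]
Step 5: x=[8.2208] v=[-3.2763]
Step 6: x=[7.6747] v=[-3.6404]
Step 7: x=[7.0950] v=[-3.8645]
Step 8: x=[6.5040] v=[-3.9401]
Step 9: x=[5.9244] v=[-3.8642]
Step 10: x=[5.3784] v=[-3.6398]
Step 11: x=[4.8871] v=[-3.2755]
Step 12: x=[4.4693] v=[-2.7853]
Step 13: x=[4.1411] v=[-2.1881]
Step 14: x=[3.9151] v=[-1.5068]
Step 15: x=[3.8000] v=[-0.7675]
Step 16: x=[3.8002] v=[0.0013]
First v>=0 after going negative at step 16, time=2.4000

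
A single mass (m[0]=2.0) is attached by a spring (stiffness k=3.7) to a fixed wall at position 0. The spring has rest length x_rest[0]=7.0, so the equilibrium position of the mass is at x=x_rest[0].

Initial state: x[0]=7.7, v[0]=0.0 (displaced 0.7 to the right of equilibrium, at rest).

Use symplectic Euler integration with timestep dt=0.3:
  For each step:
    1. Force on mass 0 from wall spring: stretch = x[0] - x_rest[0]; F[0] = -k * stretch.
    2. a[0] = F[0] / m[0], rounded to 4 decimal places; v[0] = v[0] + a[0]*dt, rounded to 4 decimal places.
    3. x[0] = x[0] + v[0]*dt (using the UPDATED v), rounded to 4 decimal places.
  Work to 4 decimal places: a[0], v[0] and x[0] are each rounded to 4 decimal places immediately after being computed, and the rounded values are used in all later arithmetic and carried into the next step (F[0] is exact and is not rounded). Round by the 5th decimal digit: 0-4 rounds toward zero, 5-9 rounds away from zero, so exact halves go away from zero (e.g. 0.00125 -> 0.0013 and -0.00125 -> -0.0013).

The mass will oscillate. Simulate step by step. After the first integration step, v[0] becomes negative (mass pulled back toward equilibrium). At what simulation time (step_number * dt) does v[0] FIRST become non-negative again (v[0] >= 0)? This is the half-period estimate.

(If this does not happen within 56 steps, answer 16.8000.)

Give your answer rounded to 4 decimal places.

Step 0: x=[7.7000] v=[0.0000]
Step 1: x=[7.5835] v=[-0.3885]
Step 2: x=[7.3698] v=[-0.7124]
Step 3: x=[7.0945] v=[-0.9176]
Step 4: x=[6.8035] v=[-0.9700]
Step 5: x=[6.5452] v=[-0.8610]
Step 6: x=[6.3626] v=[-0.6086]
Step 7: x=[6.2862] v=[-0.2548]
Step 8: x=[6.3286] v=[0.1414]
First v>=0 after going negative at step 8, time=2.4000

Answer: 2.4000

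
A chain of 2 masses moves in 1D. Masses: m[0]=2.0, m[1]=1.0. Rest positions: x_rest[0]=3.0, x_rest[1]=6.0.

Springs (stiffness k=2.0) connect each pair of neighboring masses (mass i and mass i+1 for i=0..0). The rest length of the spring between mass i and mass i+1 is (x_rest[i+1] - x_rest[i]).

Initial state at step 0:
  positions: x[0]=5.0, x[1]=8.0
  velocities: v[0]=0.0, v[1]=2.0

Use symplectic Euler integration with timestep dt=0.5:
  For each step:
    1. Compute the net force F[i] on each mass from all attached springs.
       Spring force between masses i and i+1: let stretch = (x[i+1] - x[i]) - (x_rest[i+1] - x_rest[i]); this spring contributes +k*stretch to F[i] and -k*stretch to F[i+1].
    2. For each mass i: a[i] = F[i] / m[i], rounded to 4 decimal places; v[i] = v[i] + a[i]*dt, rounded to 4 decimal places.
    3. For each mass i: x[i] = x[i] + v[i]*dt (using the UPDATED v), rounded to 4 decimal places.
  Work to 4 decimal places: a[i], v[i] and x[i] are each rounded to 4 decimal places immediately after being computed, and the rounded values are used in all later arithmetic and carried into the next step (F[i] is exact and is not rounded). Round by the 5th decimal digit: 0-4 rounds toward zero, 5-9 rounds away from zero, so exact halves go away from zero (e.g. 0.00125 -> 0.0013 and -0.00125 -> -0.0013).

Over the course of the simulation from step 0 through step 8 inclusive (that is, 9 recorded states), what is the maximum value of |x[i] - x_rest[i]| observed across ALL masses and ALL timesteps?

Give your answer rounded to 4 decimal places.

Answer: 5.3264

Derivation:
Step 0: x=[5.0000 8.0000] v=[0.0000 2.0000]
Step 1: x=[5.0000 9.0000] v=[0.0000 2.0000]
Step 2: x=[5.2500 9.5000] v=[0.5000 1.0000]
Step 3: x=[5.8125 9.3750] v=[1.1250 -0.2500]
Step 4: x=[6.5157 8.9688] v=[1.4063 -0.8125]
Step 5: x=[7.0822 8.8360] v=[1.1329 -0.2656]
Step 6: x=[7.3371 9.3263] v=[0.5098 0.9806]
Step 7: x=[7.3393 10.3220] v=[0.0044 1.9914]
Step 8: x=[7.3372 11.3264] v=[-0.0043 2.0087]
Max displacement = 5.3264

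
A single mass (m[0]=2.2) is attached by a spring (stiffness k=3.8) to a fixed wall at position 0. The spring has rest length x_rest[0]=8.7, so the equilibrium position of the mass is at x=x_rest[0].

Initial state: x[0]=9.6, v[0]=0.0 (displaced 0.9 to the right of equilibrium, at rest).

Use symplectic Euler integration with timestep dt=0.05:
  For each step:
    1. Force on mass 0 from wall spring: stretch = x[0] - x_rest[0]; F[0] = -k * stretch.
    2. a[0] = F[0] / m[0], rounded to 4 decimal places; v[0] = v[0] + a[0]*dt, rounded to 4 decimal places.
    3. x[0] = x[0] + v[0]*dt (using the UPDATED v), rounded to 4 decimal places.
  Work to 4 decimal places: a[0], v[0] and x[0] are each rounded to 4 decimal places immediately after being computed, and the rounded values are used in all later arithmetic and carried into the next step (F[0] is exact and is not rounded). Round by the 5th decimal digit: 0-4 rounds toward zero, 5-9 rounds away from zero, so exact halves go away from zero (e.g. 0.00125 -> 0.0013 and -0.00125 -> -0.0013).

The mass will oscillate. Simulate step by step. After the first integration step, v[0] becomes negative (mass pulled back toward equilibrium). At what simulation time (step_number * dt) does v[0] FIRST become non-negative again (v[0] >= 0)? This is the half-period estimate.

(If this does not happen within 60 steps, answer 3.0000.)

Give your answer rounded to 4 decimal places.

Answer: 2.4000

Derivation:
Step 0: x=[9.6000] v=[0.0000]
Step 1: x=[9.5961] v=[-0.0777]
Step 2: x=[9.5883] v=[-0.1551]
Step 3: x=[9.5767] v=[-0.2318]
Step 4: x=[9.5613] v=[-0.3075]
Step 5: x=[9.5422] v=[-0.3819]
Step 6: x=[9.5195] v=[-0.4546]
Step 7: x=[9.4932] v=[-0.5254]
Step 8: x=[9.4635] v=[-0.5939]
Step 9: x=[9.4305] v=[-0.6598]
Step 10: x=[9.3944] v=[-0.7229]
Step 11: x=[9.3553] v=[-0.7829]
Step 12: x=[9.3133] v=[-0.8395]
Step 13: x=[9.2687] v=[-0.8925]
Step 14: x=[9.2216] v=[-0.9416]
Step 15: x=[9.1723] v=[-0.9866]
Step 16: x=[9.1209] v=[-1.0274]
Step 17: x=[9.0677] v=[-1.0638]
Step 18: x=[9.0129] v=[-1.0956]
Step 19: x=[8.9568] v=[-1.1226]
Step 20: x=[8.8996] v=[-1.1448]
Step 21: x=[8.8415] v=[-1.1620]
Step 22: x=[8.7828] v=[-1.1742]
Step 23: x=[8.7237] v=[-1.1814]
Step 24: x=[8.6645] v=[-1.1834]
Step 25: x=[8.6055] v=[-1.1803]
Step 26: x=[8.5469] v=[-1.1721]
Step 27: x=[8.4890] v=[-1.1589]
Step 28: x=[8.4320] v=[-1.1407]
Step 29: x=[8.3761] v=[-1.1176]
Step 30: x=[8.3216] v=[-1.0896]
Step 31: x=[8.2688] v=[-1.0569]
Step 32: x=[8.2178] v=[-1.0197]
Step 33: x=[8.1689] v=[-0.9781]
Step 34: x=[8.1223] v=[-0.9322]
Step 35: x=[8.0782] v=[-0.8823]
Step 36: x=[8.0368] v=[-0.8286]
Step 37: x=[7.9982] v=[-0.7713]
Step 38: x=[7.9627] v=[-0.7107]
Step 39: x=[7.9304] v=[-0.6470]
Step 40: x=[7.9014] v=[-0.5805]
Step 41: x=[7.8758] v=[-0.5115]
Step 42: x=[7.8538] v=[-0.4403]
Step 43: x=[7.8354] v=[-0.3672]
Step 44: x=[7.8208] v=[-0.2925]
Step 45: x=[7.8100] v=[-0.2166]
Step 46: x=[7.8030] v=[-0.1397]
Step 47: x=[7.7999] v=[-0.0622]
Step 48: x=[7.8007] v=[0.0155]
First v>=0 after going negative at step 48, time=2.4000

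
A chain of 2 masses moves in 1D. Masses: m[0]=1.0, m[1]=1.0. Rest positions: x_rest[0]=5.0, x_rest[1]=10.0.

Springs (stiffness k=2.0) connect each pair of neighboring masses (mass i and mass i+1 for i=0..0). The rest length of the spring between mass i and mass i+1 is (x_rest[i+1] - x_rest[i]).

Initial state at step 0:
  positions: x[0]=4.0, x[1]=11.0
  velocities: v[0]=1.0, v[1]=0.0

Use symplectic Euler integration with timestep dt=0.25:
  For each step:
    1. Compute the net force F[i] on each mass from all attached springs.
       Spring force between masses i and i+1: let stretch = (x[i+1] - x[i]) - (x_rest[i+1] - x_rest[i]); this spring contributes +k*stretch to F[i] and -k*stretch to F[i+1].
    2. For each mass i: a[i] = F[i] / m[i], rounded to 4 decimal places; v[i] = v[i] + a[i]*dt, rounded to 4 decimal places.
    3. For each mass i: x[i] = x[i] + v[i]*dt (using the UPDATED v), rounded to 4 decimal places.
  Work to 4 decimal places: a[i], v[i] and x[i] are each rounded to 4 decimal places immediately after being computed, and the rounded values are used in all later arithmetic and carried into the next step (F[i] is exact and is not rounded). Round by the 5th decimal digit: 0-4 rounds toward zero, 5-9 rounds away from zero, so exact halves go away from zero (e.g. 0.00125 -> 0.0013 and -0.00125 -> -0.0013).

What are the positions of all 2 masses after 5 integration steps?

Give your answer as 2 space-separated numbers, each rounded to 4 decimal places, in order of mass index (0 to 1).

Step 0: x=[4.0000 11.0000] v=[1.0000 0.0000]
Step 1: x=[4.5000 10.7500] v=[2.0000 -1.0000]
Step 2: x=[5.1563 10.3438] v=[2.6250 -1.6250]
Step 3: x=[5.8360 9.9141] v=[2.7188 -1.7188]
Step 4: x=[6.4005 9.5996] v=[2.2579 -1.2579]
Step 5: x=[6.7399 9.5102] v=[1.3575 -0.3575]

Answer: 6.7399 9.5102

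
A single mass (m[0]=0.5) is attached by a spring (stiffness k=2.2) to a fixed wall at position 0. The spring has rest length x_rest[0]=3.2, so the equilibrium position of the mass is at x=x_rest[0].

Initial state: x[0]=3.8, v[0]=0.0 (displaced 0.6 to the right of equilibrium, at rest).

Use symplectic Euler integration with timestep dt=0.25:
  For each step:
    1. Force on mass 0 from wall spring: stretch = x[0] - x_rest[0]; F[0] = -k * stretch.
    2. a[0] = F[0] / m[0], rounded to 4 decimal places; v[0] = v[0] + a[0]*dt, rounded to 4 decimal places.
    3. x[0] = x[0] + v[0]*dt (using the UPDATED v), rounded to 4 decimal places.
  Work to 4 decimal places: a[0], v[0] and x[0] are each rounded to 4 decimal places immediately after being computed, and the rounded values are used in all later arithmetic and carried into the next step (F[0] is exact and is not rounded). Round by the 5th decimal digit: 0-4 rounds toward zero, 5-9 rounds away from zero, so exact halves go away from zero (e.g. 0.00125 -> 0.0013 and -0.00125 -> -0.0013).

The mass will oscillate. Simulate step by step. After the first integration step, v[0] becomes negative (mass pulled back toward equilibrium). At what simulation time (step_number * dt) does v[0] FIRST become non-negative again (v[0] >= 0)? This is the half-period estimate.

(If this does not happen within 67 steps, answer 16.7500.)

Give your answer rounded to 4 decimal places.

Step 0: x=[3.8000] v=[0.0000]
Step 1: x=[3.6350] v=[-0.6600]
Step 2: x=[3.3504] v=[-1.1385]
Step 3: x=[3.0244] v=[-1.3040]
Step 4: x=[2.7467] v=[-1.1109]
Step 5: x=[2.5936] v=[-0.6123]
Step 6: x=[2.6073] v=[0.0548]
First v>=0 after going negative at step 6, time=1.5000

Answer: 1.5000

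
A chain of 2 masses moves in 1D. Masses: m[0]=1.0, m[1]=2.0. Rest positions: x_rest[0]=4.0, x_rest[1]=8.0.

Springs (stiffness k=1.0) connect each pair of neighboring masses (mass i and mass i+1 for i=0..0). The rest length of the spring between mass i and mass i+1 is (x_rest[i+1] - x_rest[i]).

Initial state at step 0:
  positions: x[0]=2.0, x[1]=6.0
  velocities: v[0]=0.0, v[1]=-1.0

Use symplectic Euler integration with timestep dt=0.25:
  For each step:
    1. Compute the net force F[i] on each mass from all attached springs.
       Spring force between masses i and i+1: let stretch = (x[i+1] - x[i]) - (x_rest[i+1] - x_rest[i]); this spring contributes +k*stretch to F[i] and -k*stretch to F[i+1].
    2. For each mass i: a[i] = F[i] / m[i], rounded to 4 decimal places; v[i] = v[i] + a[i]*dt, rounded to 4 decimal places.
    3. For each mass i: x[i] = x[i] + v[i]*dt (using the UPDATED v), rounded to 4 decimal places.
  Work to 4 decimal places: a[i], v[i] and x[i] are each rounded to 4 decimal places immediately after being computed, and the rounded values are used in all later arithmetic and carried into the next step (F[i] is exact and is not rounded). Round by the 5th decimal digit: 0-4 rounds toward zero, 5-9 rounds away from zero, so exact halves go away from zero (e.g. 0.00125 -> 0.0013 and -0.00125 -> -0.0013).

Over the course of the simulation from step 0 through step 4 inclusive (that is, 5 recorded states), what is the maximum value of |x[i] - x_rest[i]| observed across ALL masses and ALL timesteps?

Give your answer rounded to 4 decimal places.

Step 0: x=[2.0000 6.0000] v=[0.0000 -1.0000]
Step 1: x=[2.0000 5.7500] v=[0.0000 -1.0000]
Step 2: x=[1.9844 5.5078] v=[-0.0625 -0.9688]
Step 3: x=[1.9390 5.2805] v=[-0.1817 -0.9092]
Step 4: x=[1.8524 5.0738] v=[-0.3463 -0.8269]
Max displacement = 2.9262

Answer: 2.9262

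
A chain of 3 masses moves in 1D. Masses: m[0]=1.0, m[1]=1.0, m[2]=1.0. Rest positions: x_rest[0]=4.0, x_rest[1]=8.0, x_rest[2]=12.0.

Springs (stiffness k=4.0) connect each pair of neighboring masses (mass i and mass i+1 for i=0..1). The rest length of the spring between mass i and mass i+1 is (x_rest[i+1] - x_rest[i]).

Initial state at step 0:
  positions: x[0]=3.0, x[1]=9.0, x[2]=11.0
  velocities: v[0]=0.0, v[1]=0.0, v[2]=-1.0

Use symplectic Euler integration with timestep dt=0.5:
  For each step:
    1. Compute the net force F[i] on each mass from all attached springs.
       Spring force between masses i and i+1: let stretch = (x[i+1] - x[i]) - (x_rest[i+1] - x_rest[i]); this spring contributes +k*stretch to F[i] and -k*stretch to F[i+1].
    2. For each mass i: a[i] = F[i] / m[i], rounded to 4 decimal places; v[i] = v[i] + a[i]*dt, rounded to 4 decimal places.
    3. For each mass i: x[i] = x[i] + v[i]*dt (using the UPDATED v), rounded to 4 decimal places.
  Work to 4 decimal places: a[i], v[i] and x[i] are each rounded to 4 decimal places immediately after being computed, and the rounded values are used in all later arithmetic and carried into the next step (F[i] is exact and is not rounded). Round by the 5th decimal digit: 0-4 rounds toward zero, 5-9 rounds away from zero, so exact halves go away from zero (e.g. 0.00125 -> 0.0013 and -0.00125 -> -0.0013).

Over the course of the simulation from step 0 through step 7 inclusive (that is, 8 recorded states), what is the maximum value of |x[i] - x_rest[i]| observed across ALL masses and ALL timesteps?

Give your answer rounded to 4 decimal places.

Step 0: x=[3.0000 9.0000 11.0000] v=[0.0000 0.0000 -1.0000]
Step 1: x=[5.0000 5.0000 12.5000] v=[4.0000 -8.0000 3.0000]
Step 2: x=[3.0000 8.5000 10.5000] v=[-4.0000 7.0000 -4.0000]
Step 3: x=[2.5000 8.5000 10.5000] v=[-1.0000 0.0000 0.0000]
Step 4: x=[4.0000 4.5000 12.5000] v=[3.0000 -8.0000 4.0000]
Step 5: x=[2.0000 8.0000 10.5000] v=[-4.0000 7.0000 -4.0000]
Step 6: x=[2.0000 8.0000 10.0000] v=[0.0000 0.0000 -1.0000]
Step 7: x=[4.0000 4.0000 11.5000] v=[4.0000 -8.0000 3.0000]
Max displacement = 4.0000

Answer: 4.0000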